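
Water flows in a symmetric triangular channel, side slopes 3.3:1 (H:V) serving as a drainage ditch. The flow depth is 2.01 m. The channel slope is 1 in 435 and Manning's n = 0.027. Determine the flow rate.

For a triangular section with side slope z = 3.3: A = zy² = 3.3×2.01² = 13.33 m²; P = 2y√(1+z²) = 2×2.01×3.448 = 13.86 m.
Hydraulic radius R = A/P = 13.33/13.86 = 0.9618 m.
Manning's equation: Q = (1/n) A R^(2/3) S^(1/2) = (1/0.027) × 13.33 × 0.9618^(2/3) × 0.002299^(1/2) = 23.1 m³/s.

Q = 23.1 m³/s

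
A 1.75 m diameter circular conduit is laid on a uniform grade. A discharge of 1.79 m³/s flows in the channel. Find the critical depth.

At critical depth, Q² T / (g A³) = 1, i.e. A³/T = Q²/g = 1.79²/9.81 = 0.3266.
Try y = 0.73 m: A³/T = 0.4969 — over.
Try y = 0.654 m: A³/T = 0.3257 — close enough.

y_c = 0.654 m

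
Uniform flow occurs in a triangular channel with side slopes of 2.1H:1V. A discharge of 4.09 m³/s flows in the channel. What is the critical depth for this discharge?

y_c = 0.95 m

At critical depth, Q² T / (g A³) = 1, i.e. A³/T = Q²/g = 4.09²/9.81 = 1.705.
At y = 0.679 m: A³/T = 0.3182 — short.
At y = 1.09 m: A³/T = 3.393 — over.
At y = 0.95 m: A³/T = 1.706 — ≈ 1.705.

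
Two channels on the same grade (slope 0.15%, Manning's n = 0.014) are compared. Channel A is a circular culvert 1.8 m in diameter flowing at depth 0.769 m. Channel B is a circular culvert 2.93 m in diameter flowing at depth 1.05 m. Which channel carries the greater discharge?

channel B

Channel A: For a circular section of diameter D = 1.8 m at depth y = 0.769 m, the central angle is θ = 2 arccos(1 − 2y/D) = 2.849 rad. Then A = (D²/8)(θ − sin θ) = 1.037 m² and P = Dθ/2 = 2.564 m. Hydraulic radius R = A/P = 1.037/2.564 = 0.4045 m. Q_A = (1/0.014)·1.037·0.4045^(2/3)·√0.0015 = 1.57 m³/s.
Channel B: For a circular section of diameter D = 2.93 m at depth y = 1.05 m, the central angle is θ = 2 arccos(1 − 2y/D) = 2.567 rad. Then A = (D²/8)(θ − sin θ) = 2.172 m² and P = Dθ/2 = 3.761 m. Hydraulic radius R = A/P = 2.172/3.761 = 0.5775 m. Q_B = (1/0.014)·2.172·0.5775^(2/3)·√0.0015 = 4.166 m³/s.
Q_A = 1.57 m³/s vs Q_B = 4.166 m³/s, so channel B carries more.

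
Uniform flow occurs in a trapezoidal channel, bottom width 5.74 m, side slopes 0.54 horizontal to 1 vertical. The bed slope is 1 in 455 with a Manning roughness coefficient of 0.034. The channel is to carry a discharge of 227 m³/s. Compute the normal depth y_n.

y_n = 7.61 m

Manning's equation rearranged: A R^(2/3) = nQ / (1·√S) = 0.034 × 227 / (√0.002198) = 164.6.
Try y = 8.92 m: A R^(2/3) = 222 — too large.
Try y = 7.61 m: A R^(2/3) = 164.6 — close enough.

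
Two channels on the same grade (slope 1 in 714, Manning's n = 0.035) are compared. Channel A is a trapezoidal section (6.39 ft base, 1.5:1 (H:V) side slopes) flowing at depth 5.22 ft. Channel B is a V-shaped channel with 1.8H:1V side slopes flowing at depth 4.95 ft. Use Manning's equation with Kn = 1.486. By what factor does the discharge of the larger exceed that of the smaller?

2.07

Channel A: With bottom width b = 6.39 ft and side slope z = 1.5: A = (b + zy)y = (6.39 + 1.5×5.22)×5.22 = 74.23 ft²; P = b + 2y√(1+z²) = 6.39 + 2×5.22×1.803 = 25.21 ft. Hydraulic radius R = A/P = 74.23/25.21 = 2.944 ft. Q_A = (1.486/0.035)·74.23·2.944^(2/3)·√0.001401 = 242.3 ft³/s.
Channel B: For a triangular section with side slope z = 1.8: A = zy² = 1.8×4.95² = 44.1 ft²; P = 2y√(1+z²) = 2×4.95×2.059 = 20.39 ft. Hydraulic radius R = A/P = 44.1/20.39 = 2.164 ft. Q_B = (1.486/0.035)·44.1·2.164^(2/3)·√0.001401 = 117.2 ft³/s.
The larger discharge is 242.3 ft³/s and the smaller is 117.2 ft³/s; the ratio is 2.07.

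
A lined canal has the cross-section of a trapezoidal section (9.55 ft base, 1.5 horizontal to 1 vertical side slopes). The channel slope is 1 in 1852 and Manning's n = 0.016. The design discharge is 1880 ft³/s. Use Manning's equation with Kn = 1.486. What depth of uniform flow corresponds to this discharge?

Manning's equation rearranged: A R^(2/3) = nQ / (1.486·√S) = 0.016 × 1880 / (1.486 × √0.00054) = 871.1.
Trying y = 9.23 ft: A R^(2/3) = 634.9 — low.
Trying y = 10.7 ft: A R^(2/3) = 873.2 — matches.

y_n = 10.7 ft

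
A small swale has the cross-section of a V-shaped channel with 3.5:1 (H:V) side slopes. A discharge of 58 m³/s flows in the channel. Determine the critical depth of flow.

y_c = 2.24 m

At critical depth, Q² T / (g A³) = 1, i.e. A³/T = Q²/g = 58²/9.81 = 342.9.
Trying y = 1.79 m: A³/T = 112.6 — too small.
Trying y = 2.84 m: A³/T = 1132 — too large.
Trying y = 2.24 m: A³/T = 345.4 — ≈ 342.9.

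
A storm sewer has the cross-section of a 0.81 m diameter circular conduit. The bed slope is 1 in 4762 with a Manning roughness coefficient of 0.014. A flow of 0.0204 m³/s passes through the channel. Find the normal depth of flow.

Manning's equation rearranged: A R^(2/3) = nQ / (1·√S) = 0.014 × 0.0204 / (√0.00021) = 0.01971.
Try y = 0.226 m: A R^(2/3) = 0.03022 — too large.
Try y = 0.153 m: A R^(2/3) = 0.01386 — too small.
Try y = 0.182 m: A R^(2/3) = 0.01968 — matches.

y_n = 0.182 m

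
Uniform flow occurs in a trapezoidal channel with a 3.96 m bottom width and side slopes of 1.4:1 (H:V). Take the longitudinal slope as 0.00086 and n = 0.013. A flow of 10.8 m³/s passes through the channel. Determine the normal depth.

y_n = 1.06 m

Manning's equation rearranged: A R^(2/3) = nQ / (1·√S) = 0.013 × 10.8 / (√0.00086) = 4.788.
Try y = 1.17 m: A R^(2/3) = 5.739 — too large.
Try y = 1.06 m: A R^(2/3) = 4.8 — close enough.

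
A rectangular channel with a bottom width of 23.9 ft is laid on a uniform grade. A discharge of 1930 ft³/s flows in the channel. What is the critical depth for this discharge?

y_c = 5.87 ft

For a rectangular channel, critical depth y_c = (q²/g)^(1/3) where q = Q/b = 1930/23.9 = 80.75 ft²/s.
So y_c = (80.75²/32.2)^(1/3) = 5.87 ft.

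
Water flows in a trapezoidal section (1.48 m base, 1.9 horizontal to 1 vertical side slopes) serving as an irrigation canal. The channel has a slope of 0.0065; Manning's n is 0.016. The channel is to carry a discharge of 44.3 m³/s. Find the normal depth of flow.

y_n = 1.82 m

Manning's equation rearranged: A R^(2/3) = nQ / (1·√S) = 0.016 × 44.3 / (√0.0065) = 8.792.
Trying y = 1.5 m: A R^(2/3) = 5.69 — low.
Trying y = 1.82 m: A R^(2/3) = 8.787 — close enough.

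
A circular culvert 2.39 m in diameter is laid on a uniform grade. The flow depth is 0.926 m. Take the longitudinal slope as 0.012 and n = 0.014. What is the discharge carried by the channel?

For a circular section of diameter D = 2.39 m at depth y = 0.926 m, the central angle is θ = 2 arccos(1 − 2y/D) = 2.687 rad. Then A = (D²/8)(θ − sin θ) = 1.606 m² and P = Dθ/2 = 3.212 m.
Hydraulic radius R = A/P = 1.606/3.212 = 0.5 m.
Manning's equation: Q = (1/n) A R^(2/3) S^(1/2) = (1/0.014) × 1.606 × 0.5^(2/3) × 0.012^(1/2) = 7.91 m³/s.

Q = 7.91 m³/s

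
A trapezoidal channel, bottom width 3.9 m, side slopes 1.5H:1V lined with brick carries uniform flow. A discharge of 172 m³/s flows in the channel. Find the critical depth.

At critical depth, Q² T / (g A³) = 1, i.e. A³/T = Q²/g = 172²/9.81 = 3016.
Try y = 4.61 m: A³/T = 6990 — over.
Try y = 3.75 m: A³/T = 3008 — matches.

y_c = 3.75 m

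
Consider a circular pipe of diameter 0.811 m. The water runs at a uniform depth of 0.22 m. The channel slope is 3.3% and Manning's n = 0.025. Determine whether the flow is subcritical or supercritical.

supercritical

For a circular section of diameter D = 0.811 m at depth y = 0.22 m, the central angle is θ = 2 arccos(1 − 2y/D) = 2.191 rad. Then A = (D²/8)(θ − sin θ) = 0.1133 m² and P = Dθ/2 = 0.8886 m.
Hydraulic radius R = A/P = 0.1133/0.8886 = 0.1275 m.
V = (1/n) R^(2/3) √S = (1/0.025) × 0.1275^(2/3) × √0.033 = 1.84 m/s. Hydraulic depth D_h = A/T = 0.1133/0.7212 = 0.1571 m.
Froude number Fr = V/√(g·D_h) = 1.84/√(9.81×0.1571) = 1.48, which is greater than 1, so the flow is supercritical.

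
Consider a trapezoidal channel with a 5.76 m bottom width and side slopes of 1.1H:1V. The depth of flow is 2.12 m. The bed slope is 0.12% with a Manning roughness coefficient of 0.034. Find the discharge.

Q = 22.1 m³/s

With bottom width b = 5.76 m and side slope z = 1.1: A = (b + zy)y = (5.76 + 1.1×2.12)×2.12 = 17.16 m²; P = b + 2y√(1+z²) = 5.76 + 2×2.12×1.487 = 12.06 m.
Hydraulic radius R = A/P = 17.16/12.06 = 1.422 m.
Manning's equation: Q = (1/n) A R^(2/3) S^(1/2) = (1/0.034) × 17.16 × 1.422^(2/3) × 0.0012^(1/2) = 22.1 m³/s.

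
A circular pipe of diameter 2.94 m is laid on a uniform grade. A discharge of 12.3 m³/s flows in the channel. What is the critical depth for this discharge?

y_c = 1.53 m

At critical depth, Q² T / (g A³) = 1, i.e. A³/T = Q²/g = 12.3²/9.81 = 15.42.
Trying y = 1.07 m: A³/T = 3.936 — low.
Trying y = 1.79 m: A³/T = 28.25 — high.
Trying y = 1.53 m: A³/T = 15.5 — close enough.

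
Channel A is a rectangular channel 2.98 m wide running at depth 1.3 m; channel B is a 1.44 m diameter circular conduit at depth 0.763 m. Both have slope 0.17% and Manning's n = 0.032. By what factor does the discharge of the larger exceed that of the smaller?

Channel A: Flow area A = b·y = 2.98 × 1.3 = 3.874 m². Wetted perimeter P = b + 2y = 2.98 + 2×1.3 = 5.58 m. Hydraulic radius R = A/P = 3.874/5.58 = 0.6943 m. Q_A = (1/0.032)·3.874·0.6943^(2/3)·√0.0017 = 3.914 m³/s.
Channel B: For a circular section of diameter D = 1.44 m at depth y = 0.763 m, the central angle is θ = 2 arccos(1 − 2y/D) = 3.261 rad. Then A = (D²/8)(θ − sin θ) = 0.8762 m² and P = Dθ/2 = 2.348 m. Hydraulic radius R = A/P = 0.8762/2.348 = 0.3732 m. Q_B = (1/0.032)·0.8762·0.3732^(2/3)·√0.0017 = 0.5852 m³/s.
The larger discharge is 3.914 m³/s and the smaller is 0.5852 m³/s; the ratio is 6.69.

6.69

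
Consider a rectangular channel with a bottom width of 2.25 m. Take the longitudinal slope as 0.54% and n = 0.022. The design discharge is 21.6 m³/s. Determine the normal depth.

y_n = 3.24 m

Manning's equation rearranged: A R^(2/3) = nQ / (1·√S) = 0.022 × 21.6 / (√0.0054) = 6.467.
At y = 3.99 m: A R^(2/3) = 8.229 — high.
At y = 2.86 m: A R^(2/3) = 5.58 — low.
At y = 3.24 m: A R^(2/3) = 6.465 — close enough.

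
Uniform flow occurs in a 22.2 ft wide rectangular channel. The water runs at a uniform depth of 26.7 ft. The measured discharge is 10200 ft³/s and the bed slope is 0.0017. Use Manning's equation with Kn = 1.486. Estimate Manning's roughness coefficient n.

Flow area A = b·y = 22.2 × 26.7 = 592.7 ft². Wetted perimeter P = b + 2y = 22.2 + 2×26.7 = 75.6 ft.
Hydraulic radius R = A/P = 592.7/75.6 = 7.84 ft.
Rearranging Manning's equation: n = (1.486/Q) A R^(2/3) S^(1/2) = (1.486/10200) × 592.7 × 7.84^(2/3) × √0.0017 = 0.0141.

n = 0.0141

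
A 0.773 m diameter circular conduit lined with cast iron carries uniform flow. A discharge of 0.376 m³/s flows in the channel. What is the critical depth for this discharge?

y_c = 0.372 m

At critical depth, Q² T / (g A³) = 1, i.e. A³/T = Q²/g = 0.376²/9.81 = 0.01441.
Trying y = 0.303 m: A³/T = 0.00658 — short.
Trying y = 0.453 m: A³/T = 0.03066 — over.
Trying y = 0.372 m: A³/T = 0.01444 — matches.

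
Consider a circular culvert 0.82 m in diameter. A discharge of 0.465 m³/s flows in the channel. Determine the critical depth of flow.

At critical depth, Q² T / (g A³) = 1, i.e. A³/T = Q²/g = 0.465²/9.81 = 0.02204.
At y = 0.498 m: A³/T = 0.04722 — high.
At y = 0.343 m: A³/T = 0.01134 — low.
At y = 0.408 m: A³/T = 0.02204 — close enough.

y_c = 0.408 m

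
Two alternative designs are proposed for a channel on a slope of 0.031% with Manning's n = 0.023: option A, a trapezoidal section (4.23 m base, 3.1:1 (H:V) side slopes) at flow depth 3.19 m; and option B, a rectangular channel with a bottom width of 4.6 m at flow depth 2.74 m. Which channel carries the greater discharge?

Channel A: With bottom width b = 4.23 m and side slope z = 3.1: A = (b + zy)y = (4.23 + 3.1×3.19)×3.19 = 45.04 m²; P = b + 2y√(1+z²) = 4.23 + 2×3.19×3.257 = 25.01 m. Hydraulic radius R = A/P = 45.04/25.01 = 1.801 m. Q_A = (1/0.023)·45.04·1.801^(2/3)·√0.00031 = 51.03 m³/s.
Channel B: Flow area A = b·y = 4.6 × 2.74 = 12.6 m². Wetted perimeter P = b + 2y = 4.6 + 2×2.74 = 10.08 m. Hydraulic radius R = A/P = 12.6/10.08 = 1.25 m. Q_B = (1/0.023)·12.6·1.25^(2/3)·√0.00031 = 11.2 m³/s.
Q_A = 51.03 m³/s vs Q_B = 11.2 m³/s, so channel A carries more.

channel A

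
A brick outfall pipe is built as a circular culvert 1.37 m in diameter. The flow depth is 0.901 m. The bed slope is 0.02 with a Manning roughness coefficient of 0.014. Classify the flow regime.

supercritical

For a circular section of diameter D = 1.37 m at depth y = 0.901 m, the central angle is θ = 2 arccos(1 − 2y/D) = 3.783 rad. Then A = (D²/8)(θ − sin θ) = 1.028 m² and P = Dθ/2 = 2.591 m.
Hydraulic radius R = A/P = 1.028/2.591 = 0.3967 m.
V = (1/n) R^(2/3) √S = (1/0.014) × 0.3967^(2/3) × √0.02 = 5.454 m/s. Hydraulic depth D_h = A/T = 1.028/1.3 = 0.7907 m.
Froude number Fr = V/√(g·D_h) = 5.454/√(9.81×0.7907) = 1.96, which is greater than 1, so the flow is supercritical.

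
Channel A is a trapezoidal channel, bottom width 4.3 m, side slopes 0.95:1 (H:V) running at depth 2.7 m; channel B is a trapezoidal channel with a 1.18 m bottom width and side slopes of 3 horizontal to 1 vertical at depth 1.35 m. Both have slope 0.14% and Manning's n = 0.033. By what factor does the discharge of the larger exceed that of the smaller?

4.4

Channel A: With bottom width b = 4.3 m and side slope z = 0.95: A = (b + zy)y = (4.3 + 0.95×2.7)×2.7 = 18.54 m²; P = b + 2y√(1+z²) = 4.3 + 2×2.7×1.379 = 11.75 m. Hydraulic radius R = A/P = 18.54/11.75 = 1.578 m. Q_A = (1/0.033)·18.54·1.578^(2/3)·√0.0014 = 28.48 m³/s.
Channel B: With bottom width b = 1.18 m and side slope z = 3: A = (b + zy)y = (1.18 + 3×1.35)×1.35 = 7.061 m²; P = b + 2y√(1+z²) = 1.18 + 2×1.35×3.162 = 9.718 m. Hydraulic radius R = A/P = 7.061/9.718 = 0.7265 m. Q_B = (1/0.033)·7.061·0.7265^(2/3)·√0.0014 = 6.47 m³/s.
The larger discharge is 28.48 m³/s and the smaller is 6.47 m³/s; the ratio is 4.4.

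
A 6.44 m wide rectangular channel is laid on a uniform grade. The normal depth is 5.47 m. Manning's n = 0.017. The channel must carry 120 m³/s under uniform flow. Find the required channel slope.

Flow area A = b·y = 6.44 × 5.47 = 35.23 m². Wetted perimeter P = b + 2y = 6.44 + 2×5.47 = 17.38 m.
Hydraulic radius R = A/P = 35.23/17.38 = 2.027 m.
From Manning's equation, S = [nQ / (1 A R^(2/3))]² = [0.017 × 120 / (1 × 35.23 × 2.027^(2/3))]² = 0.00131.

S = 0.00131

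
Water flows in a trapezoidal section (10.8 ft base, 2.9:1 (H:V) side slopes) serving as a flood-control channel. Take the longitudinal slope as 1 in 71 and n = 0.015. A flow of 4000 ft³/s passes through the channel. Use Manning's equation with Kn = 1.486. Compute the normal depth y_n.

y_n = 5.61 ft

Manning's equation rearranged: A R^(2/3) = nQ / (1.486·√S) = 0.015 × 4000 / (1.486 × √0.01408) = 340.2.
Try y = 3.95 ft: A R^(2/3) = 162.3 — short.
Try y = 6.5 ft: A R^(2/3) = 469.5 — over.
Try y = 5.61 ft: A R^(2/3) = 340.6 — matches.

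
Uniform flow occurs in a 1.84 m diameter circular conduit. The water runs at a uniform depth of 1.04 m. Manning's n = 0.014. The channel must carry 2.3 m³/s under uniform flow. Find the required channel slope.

S = 0.0011

For a circular section of diameter D = 1.84 m at depth y = 1.04 m, the central angle is θ = 2 arccos(1 − 2y/D) = 3.403 rad. Then A = (D²/8)(θ − sin θ) = 1.55 m² and P = Dθ/2 = 3.131 m.
Hydraulic radius R = A/P = 1.55/3.131 = 0.495 m.
From Manning's equation, S = [nQ / (1 A R^(2/3))]² = [0.014 × 2.3 / (1 × 1.55 × 0.495^(2/3))]² = 0.0011.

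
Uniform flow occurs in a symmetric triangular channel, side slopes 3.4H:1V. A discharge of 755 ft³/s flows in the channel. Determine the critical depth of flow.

At critical depth, Q² T / (g A³) = 1, i.e. A³/T = Q²/g = 755²/32.2 = 17700.
Trying y = 3.67 ft: A³/T = 3848 — low.
Trying y = 4.98 ft: A³/T = 17700 — ≈ 17700.

y_c = 4.98 ft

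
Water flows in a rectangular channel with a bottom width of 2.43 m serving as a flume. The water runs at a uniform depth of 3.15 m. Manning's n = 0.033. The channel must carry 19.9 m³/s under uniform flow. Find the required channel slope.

S = 0.00877

Flow area A = b·y = 2.43 × 3.15 = 7.655 m². Wetted perimeter P = b + 2y = 2.43 + 2×3.15 = 8.73 m.
Hydraulic radius R = A/P = 7.655/8.73 = 0.8768 m.
From Manning's equation, S = [nQ / (1 A R^(2/3))]² = [0.033 × 19.9 / (1 × 7.655 × 0.8768^(2/3))]² = 0.00877.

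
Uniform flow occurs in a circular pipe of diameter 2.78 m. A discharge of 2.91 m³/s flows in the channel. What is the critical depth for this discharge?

y_c = 0.735 m

At critical depth, Q² T / (g A³) = 1, i.e. A³/T = Q²/g = 2.91²/9.81 = 0.8632.
At y = 0.797 m: A³/T = 1.182 — high.
At y = 0.595 m: A³/T = 0.3784 — low.
At y = 0.735 m: A³/T = 0.8631 — close enough.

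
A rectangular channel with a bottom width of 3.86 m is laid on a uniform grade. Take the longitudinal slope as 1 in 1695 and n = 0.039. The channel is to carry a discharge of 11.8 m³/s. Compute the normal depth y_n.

Manning's equation rearranged: A R^(2/3) = nQ / (1·√S) = 0.039 × 11.8 / (√0.00059) = 18.95.
At y = 5.22 m: A R^(2/3) = 25.32 — over.
At y = 4.1 m: A R^(2/3) = 18.97 — ≈ 18.95.

y_n = 4.1 m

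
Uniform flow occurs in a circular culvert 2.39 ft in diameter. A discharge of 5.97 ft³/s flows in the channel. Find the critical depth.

At critical depth, Q² T / (g A³) = 1, i.e. A³/T = Q²/g = 5.97²/32.2 = 1.107.
Trying y = 0.983 ft: A³/T = 2.236 — too large.
Trying y = 0.819 ft: A³/T = 1.108 — close enough.

y_c = 0.819 ft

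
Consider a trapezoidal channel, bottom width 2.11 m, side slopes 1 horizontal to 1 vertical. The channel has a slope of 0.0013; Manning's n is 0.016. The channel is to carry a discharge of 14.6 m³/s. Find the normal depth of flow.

y_n = 1.74 m

Manning's equation rearranged: A R^(2/3) = nQ / (1·√S) = 0.016 × 14.6 / (√0.0013) = 6.479.
Trying y = 1.49 m: A R^(2/3) = 4.806 — too small.
Trying y = 1.74 m: A R^(2/3) = 6.486 — close enough.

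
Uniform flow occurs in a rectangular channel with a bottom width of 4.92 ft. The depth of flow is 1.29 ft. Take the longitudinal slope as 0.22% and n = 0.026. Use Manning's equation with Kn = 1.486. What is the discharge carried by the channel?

Q = 15.2 ft³/s

Flow area A = b·y = 4.92 × 1.29 = 6.347 ft². Wetted perimeter P = b + 2y = 4.92 + 2×1.29 = 7.5 ft.
Hydraulic radius R = A/P = 6.347/7.5 = 0.8462 ft.
Manning's equation: Q = (1.486/n) A R^(2/3) S^(1/2) = (1.486/0.026) × 6.347 × 0.8462^(2/3) × 0.0022^(1/2) = 15.2 ft³/s.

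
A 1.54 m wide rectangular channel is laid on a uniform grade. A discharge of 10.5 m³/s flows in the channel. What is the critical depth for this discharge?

y_c = 1.68 m

For a rectangular channel, critical depth y_c = (q²/g)^(1/3) where q = Q/b = 10.5/1.54 = 6.818 m²/s.
So y_c = (6.818²/9.81)^(1/3) = 1.68 m.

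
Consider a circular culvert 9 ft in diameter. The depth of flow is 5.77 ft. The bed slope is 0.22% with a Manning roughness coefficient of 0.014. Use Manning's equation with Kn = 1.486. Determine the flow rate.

For a circular section of diameter D = 9 ft at depth y = 5.77 ft, the central angle is θ = 2 arccos(1 − 2y/D) = 3.714 rad. Then A = (D²/8)(θ − sin θ) = 43.09 ft² and P = Dθ/2 = 16.71 ft.
Hydraulic radius R = A/P = 43.09/16.71 = 2.578 ft.
Manning's equation: Q = (1.486/n) A R^(2/3) S^(1/2) = (1.486/0.014) × 43.09 × 2.578^(2/3) × 0.0022^(1/2) = 403 ft³/s.

Q = 403 ft³/s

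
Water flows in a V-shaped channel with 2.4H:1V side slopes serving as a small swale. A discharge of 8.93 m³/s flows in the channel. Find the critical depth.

y_c = 1.23 m

At critical depth, Q² T / (g A³) = 1, i.e. A³/T = Q²/g = 8.93²/9.81 = 8.129.
Try y = 0.893 m: A³/T = 1.635 — too small.
Try y = 1.23 m: A³/T = 8.108 — close enough.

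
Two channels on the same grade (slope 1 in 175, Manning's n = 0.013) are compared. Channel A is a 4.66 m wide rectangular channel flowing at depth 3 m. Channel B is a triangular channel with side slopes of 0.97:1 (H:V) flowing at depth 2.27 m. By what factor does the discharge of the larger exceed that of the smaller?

Channel A: Flow area A = b·y = 4.66 × 3 = 13.98 m². Wetted perimeter P = b + 2y = 4.66 + 2×3 = 10.66 m. Hydraulic radius R = A/P = 13.98/10.66 = 1.311 m. Q_A = (1/0.013)·13.98·1.311^(2/3)·√0.005714 = 97.4 m³/s.
Channel B: For a triangular section with side slope z = 0.97: A = zy² = 0.97×2.27² = 4.998 m²; P = 2y√(1+z²) = 2×2.27×1.393 = 6.325 m. Hydraulic radius R = A/P = 4.998/6.325 = 0.7903 m. Q_B = (1/0.013)·4.998·0.7903^(2/3)·√0.005714 = 24.84 m³/s.
The larger discharge is 97.4 m³/s and the smaller is 24.84 m³/s; the ratio is 3.92.

3.92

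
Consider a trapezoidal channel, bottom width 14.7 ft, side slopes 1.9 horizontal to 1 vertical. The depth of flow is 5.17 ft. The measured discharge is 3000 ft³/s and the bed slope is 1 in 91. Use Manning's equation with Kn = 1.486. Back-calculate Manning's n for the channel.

With bottom width b = 14.7 ft and side slope z = 1.9: A = (b + zy)y = (14.7 + 1.9×5.17)×5.17 = 126.8 ft²; P = b + 2y√(1+z²) = 14.7 + 2×5.17×2.147 = 36.9 ft.
Hydraulic radius R = A/P = 126.8/36.9 = 3.436 ft.
Rearranging Manning's equation: n = (1.486/Q) A R^(2/3) S^(1/2) = (1.486/3000) × 126.8 × 3.436^(2/3) × √0.01099 = 0.015.

n = 0.015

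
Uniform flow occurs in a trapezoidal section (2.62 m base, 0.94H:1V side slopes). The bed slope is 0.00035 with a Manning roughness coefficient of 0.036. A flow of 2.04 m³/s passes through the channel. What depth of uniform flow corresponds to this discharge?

Manning's equation rearranged: A R^(2/3) = nQ / (1·√S) = 0.036 × 2.04 / (√0.00035) = 3.926.
Try y = 1.41 m: A R^(2/3) = 5.02 — over.
Try y = 0.86 m: A R^(2/3) = 2.079 — short.
Try y = 1.23 m: A R^(2/3) = 3.918 — close enough.

y_n = 1.23 m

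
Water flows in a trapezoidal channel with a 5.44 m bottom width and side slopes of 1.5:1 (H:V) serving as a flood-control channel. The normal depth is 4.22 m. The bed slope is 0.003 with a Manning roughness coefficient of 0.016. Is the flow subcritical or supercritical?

supercritical

With bottom width b = 5.44 m and side slope z = 1.5: A = (b + zy)y = (5.44 + 1.5×4.22)×4.22 = 49.67 m²; P = b + 2y√(1+z²) = 5.44 + 2×4.22×1.803 = 20.66 m.
Hydraulic radius R = A/P = 49.67/20.66 = 2.405 m.
V = (1/n) R^(2/3) √S = (1/0.016) × 2.405^(2/3) × √0.003 = 6.144 m/s. Hydraulic depth D_h = A/T = 49.67/18.1 = 2.744 m.
Froude number Fr = V/√(g·D_h) = 6.144/√(9.81×2.744) = 1.18, which is greater than 1, so the flow is supercritical.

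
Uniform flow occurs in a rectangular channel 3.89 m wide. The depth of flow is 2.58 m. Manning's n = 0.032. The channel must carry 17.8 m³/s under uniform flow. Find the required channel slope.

Flow area A = b·y = 3.89 × 2.58 = 10.04 m². Wetted perimeter P = b + 2y = 3.89 + 2×2.58 = 9.05 m.
Hydraulic radius R = A/P = 10.04/9.05 = 1.109 m.
From Manning's equation, S = [nQ / (1 A R^(2/3))]² = [0.032 × 17.8 / (1 × 10.04 × 1.109^(2/3))]² = 0.00281.

S = 0.00281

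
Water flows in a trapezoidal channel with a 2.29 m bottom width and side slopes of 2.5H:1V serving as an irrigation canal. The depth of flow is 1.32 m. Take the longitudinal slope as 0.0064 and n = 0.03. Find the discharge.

Q = 16.7 m³/s

With bottom width b = 2.29 m and side slope z = 2.5: A = (b + zy)y = (2.29 + 2.5×1.32)×1.32 = 7.379 m²; P = b + 2y√(1+z²) = 2.29 + 2×1.32×2.693 = 9.398 m.
Hydraulic radius R = A/P = 7.379/9.398 = 0.7851 m.
Manning's equation: Q = (1/n) A R^(2/3) S^(1/2) = (1/0.03) × 7.379 × 0.7851^(2/3) × 0.0064^(1/2) = 16.7 m³/s.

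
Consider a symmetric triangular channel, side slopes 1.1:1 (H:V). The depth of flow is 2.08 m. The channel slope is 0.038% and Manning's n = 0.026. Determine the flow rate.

For a triangular section with side slope z = 1.1: A = zy² = 1.1×2.08² = 4.759 m²; P = 2y√(1+z²) = 2×2.08×1.487 = 6.184 m.
Hydraulic radius R = A/P = 4.759/6.184 = 0.7695 m.
Manning's equation: Q = (1/n) A R^(2/3) S^(1/2) = (1/0.026) × 4.759 × 0.7695^(2/3) × 0.00038^(1/2) = 3 m³/s.

Q = 3 m³/s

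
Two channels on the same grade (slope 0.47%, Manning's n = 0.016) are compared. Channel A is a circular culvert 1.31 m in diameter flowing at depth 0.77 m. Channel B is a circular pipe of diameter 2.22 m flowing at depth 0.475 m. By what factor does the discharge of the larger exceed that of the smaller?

Channel A: For a circular section of diameter D = 1.31 m at depth y = 0.77 m, the central angle is θ = 2 arccos(1 − 2y/D) = 3.495 rad. Then A = (D²/8)(θ − sin θ) = 0.8238 m² and P = Dθ/2 = 2.289 m. Hydraulic radius R = A/P = 0.8238/2.289 = 0.3599 m. Q_A = (1/0.016)·0.8238·0.3599^(2/3)·√0.0047 = 1.786 m³/s.
Channel B: For a circular section of diameter D = 2.22 m at depth y = 0.475 m, the central angle is θ = 2 arccos(1 − 2y/D) = 1.924 rad. Then A = (D²/8)(θ − sin θ) = 0.6069 m² and P = Dθ/2 = 2.135 m. Hydraulic radius R = A/P = 0.6069/2.135 = 0.2842 m. Q_B = (1/0.016)·0.6069·0.2842^(2/3)·√0.0047 = 1.124 m³/s.
The larger discharge is 1.786 m³/s and the smaller is 1.124 m³/s; the ratio is 1.59.

1.59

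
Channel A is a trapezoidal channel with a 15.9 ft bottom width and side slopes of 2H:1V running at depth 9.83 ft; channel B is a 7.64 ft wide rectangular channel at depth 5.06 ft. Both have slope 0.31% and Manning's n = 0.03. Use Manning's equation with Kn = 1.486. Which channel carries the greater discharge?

channel A

Channel A: With bottom width b = 15.9 ft and side slope z = 2: A = (b + zy)y = (15.9 + 2×9.83)×9.83 = 349.6 ft²; P = b + 2y√(1+z²) = 15.9 + 2×9.83×2.236 = 59.86 ft. Hydraulic radius R = A/P = 349.6/59.86 = 5.839 ft. Q_A = (1.486/0.03)·349.6·5.839^(2/3)·√0.0031 = 3126 ft³/s.
Channel B: Flow area A = b·y = 7.64 × 5.06 = 38.66 ft². Wetted perimeter P = b + 2y = 7.64 + 2×5.06 = 17.76 ft. Hydraulic radius R = A/P = 38.66/17.76 = 2.177 ft. Q_B = (1.486/0.03)·38.66·2.177^(2/3)·√0.0031 = 179.1 ft³/s.
Q_A = 3126 ft³/s vs Q_B = 179.1 ft³/s, so channel A carries more.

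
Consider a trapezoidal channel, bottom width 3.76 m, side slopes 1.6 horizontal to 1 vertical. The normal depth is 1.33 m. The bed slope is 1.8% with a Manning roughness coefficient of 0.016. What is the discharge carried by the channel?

Q = 60.8 m³/s

With bottom width b = 3.76 m and side slope z = 1.6: A = (b + zy)y = (3.76 + 1.6×1.33)×1.33 = 7.831 m²; P = b + 2y√(1+z²) = 3.76 + 2×1.33×1.887 = 8.779 m.
Hydraulic radius R = A/P = 7.831/8.779 = 0.892 m.
Manning's equation: Q = (1/n) A R^(2/3) S^(1/2) = (1/0.016) × 7.831 × 0.892^(2/3) × 0.018^(1/2) = 60.8 m³/s.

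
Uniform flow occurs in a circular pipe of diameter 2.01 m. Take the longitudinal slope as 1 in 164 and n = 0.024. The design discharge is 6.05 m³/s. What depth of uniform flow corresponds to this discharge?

Manning's equation rearranged: A R^(2/3) = nQ / (1·√S) = 0.024 × 6.05 / (√0.006098) = 1.859.
Try y = 1.04 m: A R^(2/3) = 1.062 — too small.
Try y = 1.53 m: A R^(2/3) = 1.86 — matches.

y_n = 1.53 m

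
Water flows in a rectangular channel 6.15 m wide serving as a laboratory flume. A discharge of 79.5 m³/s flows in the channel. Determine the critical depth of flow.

y_c = 2.57 m

For a rectangular channel, critical depth y_c = (q²/g)^(1/3) where q = Q/b = 79.5/6.15 = 12.93 m²/s.
So y_c = (12.93²/9.81)^(1/3) = 2.57 m.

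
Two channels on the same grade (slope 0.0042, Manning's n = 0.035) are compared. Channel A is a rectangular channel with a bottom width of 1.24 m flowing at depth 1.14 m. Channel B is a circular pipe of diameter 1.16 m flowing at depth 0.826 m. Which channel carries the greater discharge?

Channel A: Flow area A = b·y = 1.24 × 1.14 = 1.414 m². Wetted perimeter P = b + 2y = 1.24 + 2×1.14 = 3.52 m. Hydraulic radius R = A/P = 1.414/3.52 = 0.4016 m. Q_A = (1/0.035)·1.414·0.4016^(2/3)·√0.0042 = 1.425 m³/s.
Channel B: For a circular section of diameter D = 1.16 m at depth y = 0.826 m, the central angle is θ = 2 arccos(1 − 2y/D) = 4.018 rad. Then A = (D²/8)(θ − sin θ) = 0.805 m² and P = Dθ/2 = 2.33 m. Hydraulic radius R = A/P = 0.805/2.33 = 0.3455 m. Q_B = (1/0.035)·0.805·0.3455^(2/3)·√0.0042 = 0.7338 m³/s.
Q_A = 1.425 m³/s vs Q_B = 0.7338 m³/s, so channel A carries more.

channel A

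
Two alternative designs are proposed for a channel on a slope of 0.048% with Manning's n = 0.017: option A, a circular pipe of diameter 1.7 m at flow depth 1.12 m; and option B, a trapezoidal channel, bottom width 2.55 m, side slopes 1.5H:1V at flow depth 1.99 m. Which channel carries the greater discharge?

Channel A: For a circular section of diameter D = 1.7 m at depth y = 1.12 m, the central angle is θ = 2 arccos(1 − 2y/D) = 3.788 rad. Then A = (D²/8)(θ − sin θ) = 1.586 m² and P = Dθ/2 = 3.22 m. Hydraulic radius R = A/P = 1.586/3.22 = 0.4926 m. Q_A = (1/0.017)·1.586·0.4926^(2/3)·√0.00048 = 1.275 m³/s.
Channel B: With bottom width b = 2.55 m and side slope z = 1.5: A = (b + zy)y = (2.55 + 1.5×1.99)×1.99 = 11.01 m²; P = b + 2y√(1+z²) = 2.55 + 2×1.99×1.803 = 9.725 m. Hydraulic radius R = A/P = 11.01/9.725 = 1.133 m. Q_B = (1/0.017)·11.01·1.133^(2/3)·√0.00048 = 15.42 m³/s.
Q_A = 1.275 m³/s vs Q_B = 15.42 m³/s, so channel B carries more.

channel B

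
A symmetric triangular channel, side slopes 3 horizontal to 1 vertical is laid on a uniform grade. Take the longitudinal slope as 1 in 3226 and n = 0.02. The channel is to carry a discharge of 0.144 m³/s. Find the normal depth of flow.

Manning's equation rearranged: A R^(2/3) = nQ / (1·√S) = 0.02 × 0.144 / (√0.00031) = 0.1636.
Trying y = 0.287 m: A R^(2/3) = 0.06539 — too small.
Trying y = 0.405 m: A R^(2/3) = 0.1638 — ≈ 0.1636.

y_n = 0.405 m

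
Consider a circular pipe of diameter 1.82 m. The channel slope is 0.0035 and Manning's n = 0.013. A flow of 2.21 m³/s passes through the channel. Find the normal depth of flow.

Manning's equation rearranged: A R^(2/3) = nQ / (1·√S) = 0.013 × 2.21 / (√0.0035) = 0.4856.
Try y = 0.831 m: A R^(2/3) = 0.6577 — over.
Try y = 0.54 m: A R^(2/3) = 0.295 — short.
Try y = 0.702 m: A R^(2/3) = 0.4851 — close enough.

y_n = 0.702 m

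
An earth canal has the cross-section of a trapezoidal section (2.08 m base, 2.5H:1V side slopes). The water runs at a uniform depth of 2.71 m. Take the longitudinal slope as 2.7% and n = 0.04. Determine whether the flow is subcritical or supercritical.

With bottom width b = 2.08 m and side slope z = 2.5: A = (b + zy)y = (2.08 + 2.5×2.71)×2.71 = 24 m²; P = b + 2y√(1+z²) = 2.08 + 2×2.71×2.693 = 16.67 m.
Hydraulic radius R = A/P = 24/16.67 = 1.439 m.
V = (1/n) R^(2/3) √S = (1/0.04) × 1.439^(2/3) × √0.027 = 5.236 m/s. Hydraulic depth D_h = A/T = 24/15.63 = 1.535 m.
Froude number Fr = V/√(g·D_h) = 5.236/√(9.81×1.535) = 1.35, which is greater than 1, so the flow is supercritical.

supercritical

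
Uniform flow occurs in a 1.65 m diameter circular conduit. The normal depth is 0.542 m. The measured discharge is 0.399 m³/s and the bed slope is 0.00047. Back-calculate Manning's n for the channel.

For a circular section of diameter D = 1.65 m at depth y = 0.542 m, the central angle is θ = 2 arccos(1 − 2y/D) = 2.441 rad. Then A = (D²/8)(θ − sin θ) = 0.6115 m² and P = Dθ/2 = 2.014 m.
Hydraulic radius R = A/P = 0.6115/2.014 = 0.3036 m.
Rearranging Manning's equation: n = (1/Q) A R^(2/3) S^(1/2) = (1/0.399) × 0.6115 × 0.3036^(2/3) × √0.00047 = 0.015.

n = 0.015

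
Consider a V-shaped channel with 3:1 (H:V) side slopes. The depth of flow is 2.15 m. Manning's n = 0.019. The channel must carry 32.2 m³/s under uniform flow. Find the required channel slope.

S = 0.0019

For a triangular section with side slope z = 3: A = zy² = 3×2.15² = 13.87 m²; P = 2y√(1+z²) = 2×2.15×3.162 = 13.6 m.
Hydraulic radius R = A/P = 13.87/13.6 = 1.02 m.
From Manning's equation, S = [nQ / (1 A R^(2/3))]² = [0.019 × 32.2 / (1 × 13.87 × 1.02^(2/3))]² = 0.0019.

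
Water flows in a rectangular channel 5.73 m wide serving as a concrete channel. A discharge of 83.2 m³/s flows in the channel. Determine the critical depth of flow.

y_c = 2.78 m

For a rectangular channel, critical depth y_c = (q²/g)^(1/3) where q = Q/b = 83.2/5.73 = 14.52 m²/s.
So y_c = (14.52²/9.81)^(1/3) = 2.78 m.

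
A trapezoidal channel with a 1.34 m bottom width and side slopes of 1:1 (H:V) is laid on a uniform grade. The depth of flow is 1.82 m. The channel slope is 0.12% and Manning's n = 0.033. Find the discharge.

Q = 5.57 m³/s

With bottom width b = 1.34 m and side slope z = 1: A = (b + zy)y = (1.34 + 1×1.82)×1.82 = 5.751 m²; P = b + 2y√(1+z²) = 1.34 + 2×1.82×1.414 = 6.488 m.
Hydraulic radius R = A/P = 5.751/6.488 = 0.8865 m.
Manning's equation: Q = (1/n) A R^(2/3) S^(1/2) = (1/0.033) × 5.751 × 0.8865^(2/3) × 0.0012^(1/2) = 5.57 m³/s.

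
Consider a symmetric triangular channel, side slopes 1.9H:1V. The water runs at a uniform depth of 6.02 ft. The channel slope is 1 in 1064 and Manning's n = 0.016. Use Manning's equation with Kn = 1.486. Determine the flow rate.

Q = 377 ft³/s

For a triangular section with side slope z = 1.9: A = zy² = 1.9×6.02² = 68.86 ft²; P = 2y√(1+z²) = 2×6.02×2.147 = 25.85 ft.
Hydraulic radius R = A/P = 68.86/25.85 = 2.664 ft.
Manning's equation: Q = (1.486/n) A R^(2/3) S^(1/2) = (1.486/0.016) × 68.86 × 2.664^(2/3) × 0.0009398^(1/2) = 377 ft³/s.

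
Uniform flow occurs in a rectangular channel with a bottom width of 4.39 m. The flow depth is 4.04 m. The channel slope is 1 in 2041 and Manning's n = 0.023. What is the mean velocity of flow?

Flow area A = b·y = 4.39 × 4.04 = 17.74 m². Wetted perimeter P = b + 2y = 4.39 + 2×4.04 = 12.47 m.
Hydraulic radius R = A/P = 17.74/12.47 = 1.422 m.
From Manning's equation, V = (1/n) R^(2/3) S^(1/2) = (1/0.023) × 1.422^(2/3) × 0.00049^(1/2) = 1.22 m/s.

V = 1.22 m/s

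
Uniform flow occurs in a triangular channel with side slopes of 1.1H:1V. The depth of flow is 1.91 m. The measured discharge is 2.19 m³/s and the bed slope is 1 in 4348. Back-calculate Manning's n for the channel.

n = 0.022

For a triangular section with side slope z = 1.1: A = zy² = 1.1×1.91² = 4.013 m²; P = 2y√(1+z²) = 2×1.91×1.487 = 5.679 m.
Hydraulic radius R = A/P = 4.013/5.679 = 0.7066 m.
Rearranging Manning's equation: n = (1/Q) A R^(2/3) S^(1/2) = (1/2.19) × 4.013 × 0.7066^(2/3) × √0.00023 = 0.022.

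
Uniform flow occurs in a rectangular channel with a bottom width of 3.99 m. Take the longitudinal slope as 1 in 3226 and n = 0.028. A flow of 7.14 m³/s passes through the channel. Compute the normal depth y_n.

y_n = 2.62 m

Manning's equation rearranged: A R^(2/3) = nQ / (1·√S) = 0.028 × 7.14 / (√0.00031) = 11.36.
Trying y = 3.3 m: A R^(2/3) = 15.22 — over.
Trying y = 2.62 m: A R^(2/3) = 11.36 — close enough.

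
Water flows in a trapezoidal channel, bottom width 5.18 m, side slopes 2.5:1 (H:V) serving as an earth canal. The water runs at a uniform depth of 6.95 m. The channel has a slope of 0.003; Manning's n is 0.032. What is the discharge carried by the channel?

With bottom width b = 5.18 m and side slope z = 2.5: A = (b + zy)y = (5.18 + 2.5×6.95)×6.95 = 156.8 m²; P = b + 2y√(1+z²) = 5.18 + 2×6.95×2.693 = 42.61 m.
Hydraulic radius R = A/P = 156.8/42.61 = 3.679 m.
Manning's equation: Q = (1/n) A R^(2/3) S^(1/2) = (1/0.032) × 156.8 × 3.679^(2/3) × 0.003^(1/2) = 639 m³/s.

Q = 639 m³/s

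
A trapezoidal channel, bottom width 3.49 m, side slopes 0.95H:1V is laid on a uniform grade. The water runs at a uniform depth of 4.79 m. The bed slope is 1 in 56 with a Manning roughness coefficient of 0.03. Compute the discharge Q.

With bottom width b = 3.49 m and side slope z = 0.95: A = (b + zy)y = (3.49 + 0.95×4.79)×4.79 = 38.51 m²; P = b + 2y√(1+z²) = 3.49 + 2×4.79×1.379 = 16.7 m.
Hydraulic radius R = A/P = 38.51/16.7 = 2.306 m.
Manning's equation: Q = (1/n) A R^(2/3) S^(1/2) = (1/0.03) × 38.51 × 2.306^(2/3) × 0.01786^(1/2) = 299 m³/s.

Q = 299 m³/s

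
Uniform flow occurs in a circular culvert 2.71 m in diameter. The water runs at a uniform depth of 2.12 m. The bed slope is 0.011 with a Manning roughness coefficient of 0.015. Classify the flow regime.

supercritical

For a circular section of diameter D = 2.71 m at depth y = 2.12 m, the central angle is θ = 2 arccos(1 − 2y/D) = 4.341 rad. Then A = (D²/8)(θ − sin θ) = 4.841 m² and P = Dθ/2 = 5.883 m.
Hydraulic radius R = A/P = 4.841/5.883 = 0.8229 m.
V = (1/n) R^(2/3) √S = (1/0.015) × 0.8229^(2/3) × √0.011 = 6.14 m/s. Hydraulic depth D_h = A/T = 4.841/2.237 = 2.164 m.
Froude number Fr = V/√(g·D_h) = 6.14/√(9.81×2.164) = 1.33, which is greater than 1, so the flow is supercritical.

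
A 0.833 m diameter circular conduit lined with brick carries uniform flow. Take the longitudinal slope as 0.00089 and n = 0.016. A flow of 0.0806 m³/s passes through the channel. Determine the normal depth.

y_n = 0.269 m

Manning's equation rearranged: A R^(2/3) = nQ / (1·√S) = 0.016 × 0.0806 / (√0.00089) = 0.04323.
Try y = 0.239 m: A R^(2/3) = 0.03438 — too small.
Try y = 0.305 m: A R^(2/3) = 0.05479 — too large.
Try y = 0.269 m: A R^(2/3) = 0.04321 — matches.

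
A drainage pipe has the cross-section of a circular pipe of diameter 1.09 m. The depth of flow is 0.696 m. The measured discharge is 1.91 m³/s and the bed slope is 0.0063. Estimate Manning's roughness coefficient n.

For a circular section of diameter D = 1.09 m at depth y = 0.696 m, the central angle is θ = 2 arccos(1 − 2y/D) = 3.703 rad. Then A = (D²/8)(θ − sin θ) = 0.629 m² and P = Dθ/2 = 2.018 m.
Hydraulic radius R = A/P = 0.629/2.018 = 0.3117 m.
Rearranging Manning's equation: n = (1/Q) A R^(2/3) S^(1/2) = (1/1.91) × 0.629 × 0.3117^(2/3) × √0.0063 = 0.012.

n = 0.012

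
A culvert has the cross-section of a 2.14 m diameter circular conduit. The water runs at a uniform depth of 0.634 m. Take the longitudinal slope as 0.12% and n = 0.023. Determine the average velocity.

V = 0.765 m/s

For a circular section of diameter D = 2.14 m at depth y = 0.634 m, the central angle is θ = 2 arccos(1 − 2y/D) = 2.302 rad. Then A = (D²/8)(θ − sin θ) = 0.8919 m² and P = Dθ/2 = 2.463 m.
Hydraulic radius R = A/P = 0.8919/2.463 = 0.3621 m.
From Manning's equation, V = (1/n) R^(2/3) S^(1/2) = (1/0.023) × 0.3621^(2/3) × 0.0012^(1/2) = 0.765 m/s.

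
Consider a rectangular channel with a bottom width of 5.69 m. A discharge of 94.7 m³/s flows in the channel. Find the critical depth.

For a rectangular channel, critical depth y_c = (q²/g)^(1/3) where q = Q/b = 94.7/5.69 = 16.64 m²/s.
So y_c = (16.64²/9.81)^(1/3) = 3.05 m.

y_c = 3.05 m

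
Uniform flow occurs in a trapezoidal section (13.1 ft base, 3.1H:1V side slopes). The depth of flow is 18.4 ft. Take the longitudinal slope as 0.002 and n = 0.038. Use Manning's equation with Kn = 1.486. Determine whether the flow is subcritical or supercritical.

With bottom width b = 13.1 ft and side slope z = 3.1: A = (b + zy)y = (13.1 + 3.1×18.4)×18.4 = 1291 ft²; P = b + 2y√(1+z²) = 13.1 + 2×18.4×3.257 = 133 ft.
Hydraulic radius R = A/P = 1291/133 = 9.706 ft.
V = (1.486/n) R^(2/3) √S = (1.486/0.038) × 9.706^(2/3) × √0.002 = 7.957 ft/s. Hydraulic depth D_h = A/T = 1291/127.2 = 10.15 ft.
Froude number Fr = V/√(g·D_h) = 7.957/√(32.2×10.15) = 0.44, which is less than 1, so the flow is subcritical.

subcritical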